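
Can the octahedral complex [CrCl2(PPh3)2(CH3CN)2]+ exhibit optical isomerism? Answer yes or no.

In an octahedral complex each vertex has one trans partner and four cis neighbours.
The distinct arrangements are (5 in all): Cl trans, PPh3 trans, CH3CN trans; Cl cis, PPh3 cis, CH3CN trans; Cl cis, PPh3 trans, CH3CN cis; Cl cis, PPh3 cis, CH3CN cis (chiral); Cl trans, PPh3 cis, CH3CN cis.
One of these lacks any improper symmetry element and so occurs as an enantiomeric pair, giving 5 + 1 = 6 stereoisomers in total.

yes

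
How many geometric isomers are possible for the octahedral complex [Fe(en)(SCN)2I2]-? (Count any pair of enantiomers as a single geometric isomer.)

In an octahedral complex each vertex has one trans partner and four cis neighbours.
Each en is bidentate and must span two cis positions.
The distinct arrangements are (3 in all): SCN cis, I trans; SCN cis, I cis (chiral); SCN trans, I cis.

3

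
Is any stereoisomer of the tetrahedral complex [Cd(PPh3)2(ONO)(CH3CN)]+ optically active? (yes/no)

In a tetrahedral complex all four positions are equivalent and every pair of ligands is adjacent — there is no cis/trans distinction.
Only one geometric arrangement is possible.

no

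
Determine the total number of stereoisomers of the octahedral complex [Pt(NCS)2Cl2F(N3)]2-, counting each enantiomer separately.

In an octahedral complex each vertex has one trans partner and four cis neighbours.
There are 6 geometric isomers: NCS trans, Cl trans; NCS cis, Cl trans; NCS trans, Cl cis; NCS cis, Cl cis (3 arrangements, 2 chiral).
Of these, 2 lack any improper symmetry element and so occur as enantiomeric pairs, giving 6 + 2 = 8 stereoisomers in total.

8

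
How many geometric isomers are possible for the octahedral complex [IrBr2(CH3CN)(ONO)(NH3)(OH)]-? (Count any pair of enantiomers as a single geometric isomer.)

9

In an octahedral complex each vertex has one trans partner and four cis neighbours.
Exhaustive case analysis gives 9 geometric isomers.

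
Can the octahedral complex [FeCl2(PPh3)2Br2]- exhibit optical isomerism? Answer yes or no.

yes

In an octahedral complex each vertex has one trans partner and four cis neighbours.
Working through the distinct placements yields 5 geometric isomers: Cl trans, PPh3 trans, Br trans; Cl cis, PPh3 cis, Br trans; Cl cis, PPh3 trans, Br cis; Cl cis, PPh3 cis, Br cis (chiral); Cl trans, PPh3 cis, Br cis.
One of these lacks any improper symmetry element and so occurs as an enantiomeric pair, giving 5 + 1 = 6 stereoisomers in total.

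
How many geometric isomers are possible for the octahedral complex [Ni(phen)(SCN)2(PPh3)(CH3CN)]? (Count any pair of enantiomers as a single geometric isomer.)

Each phen is bidentate and must span two cis positions.
Working through the distinct placements yields 4 geometric isomers: SCN cis (3 arrangements, 2 chiral); SCN trans.

4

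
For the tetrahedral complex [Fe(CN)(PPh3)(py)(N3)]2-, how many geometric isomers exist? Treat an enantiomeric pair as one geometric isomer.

All four vertices of a tetrahedron are equivalent and mutually adjacent, so cis/trans isomerism cannot arise.
Only one geometric arrangement is possible; it has no improper symmetry element, so it exists as a pair of enantiomers (2 stereoisomers).

1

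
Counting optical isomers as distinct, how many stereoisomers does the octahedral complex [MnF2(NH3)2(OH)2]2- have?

The six octahedral sites form three mutually perpendicular trans pairs.
There are 5 geometric isomers: F trans, NH3 trans, OH trans; F trans, NH3 cis, OH cis; F cis, NH3 cis, OH trans; F cis, NH3 cis, OH cis (chiral); F cis, NH3 trans, OH cis.
One of these lacks any improper symmetry element and so occurs as an enantiomeric pair, giving 5 + 1 = 6 stereoisomers in total.

6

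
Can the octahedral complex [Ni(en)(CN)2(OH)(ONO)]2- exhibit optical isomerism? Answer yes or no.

yes

Each en is bidentate and must span two cis positions.
Working through the distinct placements yields 4 geometric isomers: CN trans; CN cis (3 arrangements, 2 chiral).
Of these, 2 lack any improper symmetry element and so occur as enantiomeric pairs, giving 4 + 2 = 6 stereoisomers in total.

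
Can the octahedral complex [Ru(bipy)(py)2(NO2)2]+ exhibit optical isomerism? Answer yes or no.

yes

Each bipy is bidentate and must span two cis positions.
There are 3 geometric isomers: py cis, NO2 trans; py trans, NO2 cis; py cis, NO2 cis (chiral).
One of these lacks any improper symmetry element and so occurs as an enantiomeric pair, giving 3 + 1 = 4 stereoisomers in total.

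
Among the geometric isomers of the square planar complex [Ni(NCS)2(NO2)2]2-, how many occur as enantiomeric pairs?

0

In a square planar complex each vertex has one trans partner and two cis neighbours.
Systematic placement gives 2 geometric isomers: NCS cis; NCS trans.
Each arrangement has an internal mirror plane or centre of symmetry, so none is chiral.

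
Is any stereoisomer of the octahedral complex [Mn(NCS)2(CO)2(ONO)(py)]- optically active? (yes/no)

yes

An octahedron has six vertices in three trans pairs; every non-trans pair is cis.
The distinct arrangements are (6 in all): NCS trans, CO trans; NCS cis, CO trans; NCS cis, CO cis (3 arrangements, 2 chiral); NCS trans, CO cis.
Of these, 2 lack any improper symmetry element and so occur as enantiomeric pairs, giving 6 + 2 = 8 stereoisomers in total.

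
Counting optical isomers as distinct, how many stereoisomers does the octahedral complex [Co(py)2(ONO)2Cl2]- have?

6

The six octahedral sites form three mutually perpendicular trans pairs.
The distinct arrangements are (5 in all): py trans, ONO trans, Cl trans; py cis, ONO cis, Cl trans; py trans, ONO cis, Cl cis; py cis, ONO cis, Cl cis (chiral); py cis, ONO trans, Cl cis.
One of these lacks any improper symmetry element and so occurs as an enantiomeric pair, giving 5 + 1 = 6 stereoisomers in total.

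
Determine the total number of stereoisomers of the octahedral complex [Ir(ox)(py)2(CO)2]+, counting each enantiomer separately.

4

An octahedron has six vertices in three trans pairs; every non-trans pair is cis.
Each ox is bidentate and must span two cis positions.
The distinct arrangements are (3 in all): py cis, CO trans; py trans, CO cis; py cis, CO cis (chiral).
One of these lacks any improper symmetry element and so occurs as an enantiomeric pair, giving 3 + 1 = 4 stereoisomers in total.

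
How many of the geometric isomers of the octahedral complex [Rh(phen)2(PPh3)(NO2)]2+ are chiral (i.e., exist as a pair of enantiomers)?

1

In an octahedral complex each vertex has one trans partner and four cis neighbours.
Each phen is bidentate and must span two cis positions.
There are 2 geometric isomers: PPh3 and NO2 mutually trans; PPh3 and NO2 mutually cis (chiral).
One of these lacks any improper symmetry element and so occurs as an enantiomeric pair, giving 2 + 1 = 3 stereoisomers in total.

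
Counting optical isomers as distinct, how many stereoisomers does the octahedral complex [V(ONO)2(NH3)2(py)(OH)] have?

8

An octahedron has six vertices in three trans pairs; every non-trans pair is cis.
Working through the distinct placements yields 6 geometric isomers: ONO cis, NH3 trans; ONO trans, NH3 trans; ONO cis, NH3 cis (3 arrangements, 2 chiral); ONO trans, NH3 cis.
Of these, 2 lack any improper symmetry element and so occur as enantiomeric pairs, giving 6 + 2 = 8 stereoisomers in total.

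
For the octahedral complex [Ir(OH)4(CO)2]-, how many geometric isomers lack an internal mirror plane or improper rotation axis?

An octahedron has six vertices in three trans pairs; every non-trans pair is cis.
Systematic placement gives 2 geometric isomers: CO trans; CO cis.
Each arrangement has an internal mirror plane or centre of symmetry, so none is chiral.

0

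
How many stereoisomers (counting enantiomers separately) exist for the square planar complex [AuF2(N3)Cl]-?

A square has two trans pairs of vertices; adjacent vertices are cis.
Systematic placement gives 2 geometric isomers: F cis; F trans.
Each arrangement has an internal mirror plane or centre of symmetry, so none is chiral.

2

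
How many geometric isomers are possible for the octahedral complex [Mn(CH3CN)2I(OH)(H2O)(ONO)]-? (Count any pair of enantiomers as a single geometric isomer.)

In an octahedral complex each vertex has one trans partner and four cis neighbours.
Exhaustive case analysis gives 9 geometric isomers.

9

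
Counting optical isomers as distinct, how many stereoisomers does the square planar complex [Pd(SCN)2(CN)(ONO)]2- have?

A square has two trans pairs of vertices; adjacent vertices are cis.
There are 2 geometric isomers: SCN cis; SCN trans.
Each arrangement has an internal mirror plane or centre of symmetry, so none is chiral.

2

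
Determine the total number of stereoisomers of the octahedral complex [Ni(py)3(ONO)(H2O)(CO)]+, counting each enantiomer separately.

5

An octahedron has six vertices in three trans pairs; every non-trans pair is cis.
The distinct arrangements are (4 in all): py mer (3 arrangements); py fac (chiral).
One of these lacks any improper symmetry element and so occurs as an enantiomeric pair, giving 4 + 1 = 5 stereoisomers in total.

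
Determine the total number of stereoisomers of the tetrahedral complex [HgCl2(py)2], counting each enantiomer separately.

Only one geometric arrangement is possible.

1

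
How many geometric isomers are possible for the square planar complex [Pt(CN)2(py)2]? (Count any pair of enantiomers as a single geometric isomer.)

2

A square has two trans pairs of vertices; adjacent vertices are cis.
Working through the distinct placements yields 2 geometric isomers: CN cis; CN trans.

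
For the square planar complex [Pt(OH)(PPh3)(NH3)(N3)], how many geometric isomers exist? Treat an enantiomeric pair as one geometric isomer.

In a square planar complex each vertex has one trans partner and two cis neighbours.
There are 3 geometric isomers: (N3/OH trans, NH3/PPh3 trans); (N3/PPh3 trans, NH3/OH trans); (N3/NH3 trans, OH/PPh3 trans).

3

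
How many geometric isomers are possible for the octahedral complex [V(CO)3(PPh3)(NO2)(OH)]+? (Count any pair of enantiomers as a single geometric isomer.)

The six octahedral sites form three mutually perpendicular trans pairs.
The distinct arrangements are (4 in all): CO mer (3 arrangements); CO fac (chiral).

4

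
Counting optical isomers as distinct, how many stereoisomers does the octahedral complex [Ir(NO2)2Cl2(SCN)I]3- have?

An octahedron has six vertices in three trans pairs; every non-trans pair is cis.
Systematic placement gives 6 geometric isomers: NO2 cis, Cl trans; NO2 trans, Cl trans; NO2 cis, Cl cis (3 arrangements, 2 chiral); NO2 trans, Cl cis.
Of these, 2 lack any improper symmetry element and so occur as enantiomeric pairs, giving 6 + 2 = 8 stereoisomers in total.

8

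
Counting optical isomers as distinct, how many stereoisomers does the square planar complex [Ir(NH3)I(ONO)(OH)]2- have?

A square has two trans pairs of vertices; adjacent vertices are cis.
The distinct arrangements are (3 in all): (I/OH trans, NH3/ONO trans); (I/ONO trans, NH3/OH trans); (I/NH3 trans, OH/ONO trans).
Each arrangement has an internal mirror plane or centre of symmetry, so none is chiral.

3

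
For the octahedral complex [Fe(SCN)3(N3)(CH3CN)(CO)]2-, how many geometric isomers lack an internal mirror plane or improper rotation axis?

1

The distinct arrangements are (4 in all): SCN mer (3 arrangements); SCN fac (chiral).
One of these lacks any improper symmetry element and so occurs as an enantiomeric pair, giving 4 + 1 = 5 stereoisomers in total.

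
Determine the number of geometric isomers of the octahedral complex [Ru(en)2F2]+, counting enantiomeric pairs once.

In an octahedral complex each vertex has one trans partner and four cis neighbours.
Each en is bidentate and must span two cis positions.
The distinct arrangements are (2 in all): F trans; F cis (chiral).

2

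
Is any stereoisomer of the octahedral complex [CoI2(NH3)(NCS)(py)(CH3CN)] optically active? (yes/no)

The six octahedral sites form three mutually perpendicular trans pairs.
Systematic enumeration (placing each ligand type in turn and discarding arrangements equivalent by rotation or reflection) gives 9 geometric isomers.
Of these, 6 lack any improper symmetry element and so occur as enantiomeric pairs, giving 9 + 6 = 15 stereoisomers in total.

yes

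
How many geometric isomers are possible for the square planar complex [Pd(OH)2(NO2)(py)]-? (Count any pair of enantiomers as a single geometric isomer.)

2

A square has two trans pairs of vertices; adjacent vertices are cis.
Working through the distinct placements yields 2 geometric isomers: OH cis; OH trans.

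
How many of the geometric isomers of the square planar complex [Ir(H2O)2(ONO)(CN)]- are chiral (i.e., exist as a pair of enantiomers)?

In a square planar complex each vertex has one trans partner and two cis neighbours.
There are 2 geometric isomers: H2O cis; H2O trans.
Each arrangement has an internal mirror plane or centre of symmetry, so none is chiral.

0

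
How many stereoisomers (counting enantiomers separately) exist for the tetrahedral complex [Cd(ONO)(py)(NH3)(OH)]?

All four vertices of a tetrahedron are equivalent and mutually adjacent, so cis/trans isomerism cannot arise.
Only one geometric arrangement is possible; it has no improper symmetry element, so it exists as a pair of enantiomers (2 stereoisomers).

2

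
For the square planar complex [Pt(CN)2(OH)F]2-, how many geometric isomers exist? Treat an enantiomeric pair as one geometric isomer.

2

A square has two trans pairs of vertices; adjacent vertices are cis.
There are 2 geometric isomers: CN cis; CN trans.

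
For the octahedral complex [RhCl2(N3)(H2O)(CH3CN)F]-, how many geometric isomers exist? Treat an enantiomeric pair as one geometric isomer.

9

Systematic enumeration (placing each ligand type in turn and discarding arrangements equivalent by rotation or reflection) gives 9 geometric isomers.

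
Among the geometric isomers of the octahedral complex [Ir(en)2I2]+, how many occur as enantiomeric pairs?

1

In an octahedral complex each vertex has one trans partner and four cis neighbours.
Each en is bidentate and must span two cis positions.
The distinct arrangements are (2 in all): I trans; I cis (chiral).
One of these lacks any improper symmetry element and so occurs as an enantiomeric pair, giving 2 + 1 = 3 stereoisomers in total.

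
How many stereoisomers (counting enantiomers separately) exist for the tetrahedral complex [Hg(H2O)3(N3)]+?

All four vertices of a tetrahedron are equivalent and mutually adjacent, so cis/trans isomerism cannot arise.
Only one geometric arrangement is possible.

1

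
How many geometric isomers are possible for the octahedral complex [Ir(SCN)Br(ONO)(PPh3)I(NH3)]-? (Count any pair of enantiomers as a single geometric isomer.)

In an octahedral complex each vertex has one trans partner and four cis neighbours.
Exhaustive case analysis gives 15 geometric isomers.

15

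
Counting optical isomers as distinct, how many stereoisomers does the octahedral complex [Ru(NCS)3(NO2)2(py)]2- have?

3

In an octahedral complex each vertex has one trans partner and four cis neighbours.
There are 3 geometric isomers: NCS mer, NO2 cis; NCS mer, NO2 trans; NCS fac, NO2 cis.
Each arrangement has an internal mirror plane or centre of symmetry, so none is chiral.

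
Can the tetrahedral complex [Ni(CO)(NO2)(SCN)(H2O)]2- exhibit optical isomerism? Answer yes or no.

In a tetrahedral complex all four positions are equivalent and every pair of ligands is adjacent — there is no cis/trans distinction.
Only one geometric arrangement is possible; it has no improper symmetry element, so it exists as a pair of enantiomers (2 stereoisomers).

yes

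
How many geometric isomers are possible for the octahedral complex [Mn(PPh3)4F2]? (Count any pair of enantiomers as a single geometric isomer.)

The six octahedral sites form three mutually perpendicular trans pairs.
The distinct arrangements are (2 in all): F trans; F cis.

2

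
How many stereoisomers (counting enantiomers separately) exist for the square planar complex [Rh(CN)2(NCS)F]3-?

Working through the distinct placements yields 2 geometric isomers: CN cis; CN trans.
Each arrangement has an internal mirror plane or centre of symmetry, so none is chiral.

2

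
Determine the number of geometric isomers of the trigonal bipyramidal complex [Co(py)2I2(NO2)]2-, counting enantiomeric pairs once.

In a trigonal bipyramid the two axial positions differ from the three equatorial ones.
Systematic enumeration (placing each ligand type in turn and discarding arrangements equivalent by rotation or reflection) gives 5 geometric isomers.

5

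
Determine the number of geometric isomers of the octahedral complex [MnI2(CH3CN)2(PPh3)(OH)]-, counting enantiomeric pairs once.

6

The six octahedral sites form three mutually perpendicular trans pairs.
Systematic placement gives 6 geometric isomers: I trans, CH3CN trans; I cis, CH3CN trans; I cis, CH3CN cis (3 arrangements, 2 chiral); I trans, CH3CN cis.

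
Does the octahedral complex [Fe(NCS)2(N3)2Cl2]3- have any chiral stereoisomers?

yes

The six octahedral sites form three mutually perpendicular trans pairs.
There are 5 geometric isomers: NCS trans, N3 trans, Cl trans; NCS cis, N3 cis, Cl trans; NCS trans, N3 cis, Cl cis; NCS cis, N3 cis, Cl cis (chiral); NCS cis, N3 trans, Cl cis.
One of these lacks any improper symmetry element and so occurs as an enantiomeric pair, giving 5 + 1 = 6 stereoisomers in total.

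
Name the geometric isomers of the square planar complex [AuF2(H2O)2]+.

cis and trans

Systematic placement gives 2 geometric isomers: F cis; F trans.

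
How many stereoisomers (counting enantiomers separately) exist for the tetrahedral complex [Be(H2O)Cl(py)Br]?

2

All four vertices of a tetrahedron are equivalent and mutually adjacent, so cis/trans isomerism cannot arise.
Only one geometric arrangement is possible; it has no improper symmetry element, so it exists as a pair of enantiomers (2 stereoisomers).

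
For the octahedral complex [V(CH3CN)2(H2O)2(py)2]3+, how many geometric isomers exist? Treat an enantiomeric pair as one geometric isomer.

5

In an octahedral complex each vertex has one trans partner and four cis neighbours.
The distinct arrangements are (5 in all): CH3CN trans, H2O trans, py trans; CH3CN trans, H2O cis, py cis; CH3CN cis, H2O cis, py trans; CH3CN cis, H2O cis, py cis (chiral); CH3CN cis, H2O trans, py cis.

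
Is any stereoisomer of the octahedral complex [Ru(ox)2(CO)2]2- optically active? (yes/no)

yes

The six octahedral sites form three mutually perpendicular trans pairs.
Each ox is bidentate and must span two cis positions.
There are 2 geometric isomers: CO trans; CO cis (chiral).
One of these lacks any improper symmetry element and so occurs as an enantiomeric pair, giving 2 + 1 = 3 stereoisomers in total.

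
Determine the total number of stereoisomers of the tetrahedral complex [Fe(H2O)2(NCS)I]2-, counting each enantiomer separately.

1

All four vertices of a tetrahedron are equivalent and mutually adjacent, so cis/trans isomerism cannot arise.
Only one geometric arrangement is possible.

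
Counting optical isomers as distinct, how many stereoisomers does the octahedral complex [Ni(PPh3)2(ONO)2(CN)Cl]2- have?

8

An octahedron has six vertices in three trans pairs; every non-trans pair is cis.
Working through the distinct placements yields 6 geometric isomers: PPh3 trans, ONO trans; PPh3 cis, ONO cis (3 arrangements, 2 chiral); PPh3 trans, ONO cis; PPh3 cis, ONO trans.
Of these, 2 lack any improper symmetry element and so occur as enantiomeric pairs, giving 6 + 2 = 8 stereoisomers in total.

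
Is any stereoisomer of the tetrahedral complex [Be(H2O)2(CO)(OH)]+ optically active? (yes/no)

no

In a tetrahedral complex all four positions are equivalent and every pair of ligands is adjacent — there is no cis/trans distinction.
Only one geometric arrangement is possible.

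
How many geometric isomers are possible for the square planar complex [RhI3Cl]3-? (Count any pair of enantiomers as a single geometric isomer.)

1

A square has two trans pairs of vertices; adjacent vertices are cis.
Only one geometric arrangement is possible.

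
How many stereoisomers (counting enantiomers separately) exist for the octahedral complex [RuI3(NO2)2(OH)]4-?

3

An octahedron has six vertices in three trans pairs; every non-trans pair is cis.
There are 3 geometric isomers: I mer, NO2 cis; I mer, NO2 trans; I fac, NO2 cis.
Each arrangement has an internal mirror plane or centre of symmetry, so none is chiral.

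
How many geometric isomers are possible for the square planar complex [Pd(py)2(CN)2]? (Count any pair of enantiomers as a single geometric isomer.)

In a square planar complex each vertex has one trans partner and two cis neighbours.
The distinct arrangements are (2 in all): py cis; py trans.

2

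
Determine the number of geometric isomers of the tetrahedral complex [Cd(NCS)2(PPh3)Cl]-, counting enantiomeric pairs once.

1

Only one geometric arrangement is possible.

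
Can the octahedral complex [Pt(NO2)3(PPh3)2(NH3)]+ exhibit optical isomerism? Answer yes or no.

no

In an octahedral complex each vertex has one trans partner and four cis neighbours.
The distinct arrangements are (3 in all): NO2 mer, PPh3 trans; NO2 fac, PPh3 cis; NO2 mer, PPh3 cis.
Each arrangement has an internal mirror plane or centre of symmetry, so none is chiral.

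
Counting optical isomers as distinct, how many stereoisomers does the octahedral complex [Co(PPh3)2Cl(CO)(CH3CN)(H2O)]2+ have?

An octahedron has six vertices in three trans pairs; every non-trans pair is cis.
Systematic enumeration (placing each ligand type in turn and discarding arrangements equivalent by rotation or reflection) gives 9 geometric isomers.
Of these, 6 lack any improper symmetry element and so occur as enantiomeric pairs, giving 9 + 6 = 15 stereoisomers in total.

15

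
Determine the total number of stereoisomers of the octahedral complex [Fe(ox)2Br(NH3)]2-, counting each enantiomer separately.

3

In an octahedral complex each vertex has one trans partner and four cis neighbours.
Each ox is bidentate and must span two cis positions.
There are 2 geometric isomers: Br and NH3 mutually trans; Br and NH3 mutually cis (chiral).
One of these lacks any improper symmetry element and so occurs as an enantiomeric pair, giving 2 + 1 = 3 stereoisomers in total.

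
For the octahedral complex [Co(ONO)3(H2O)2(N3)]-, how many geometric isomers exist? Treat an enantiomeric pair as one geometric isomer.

3

An octahedron has six vertices in three trans pairs; every non-trans pair is cis.
The distinct arrangements are (3 in all): ONO mer, H2O trans; ONO mer, H2O cis; ONO fac, H2O cis.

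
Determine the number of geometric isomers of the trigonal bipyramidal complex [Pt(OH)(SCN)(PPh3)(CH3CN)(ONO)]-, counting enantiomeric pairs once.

10

Systematic enumeration (placing each ligand type in turn and discarding arrangements equivalent by rotation or reflection) gives 10 geometric isomers.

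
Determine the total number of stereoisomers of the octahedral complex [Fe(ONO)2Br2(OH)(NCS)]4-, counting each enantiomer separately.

8

Systematic placement gives 6 geometric isomers: ONO trans, Br trans; ONO cis, Br trans; ONO trans, Br cis; ONO cis, Br cis (3 arrangements, 2 chiral).
Of these, 2 lack any improper symmetry element and so occur as enantiomeric pairs, giving 6 + 2 = 8 stereoisomers in total.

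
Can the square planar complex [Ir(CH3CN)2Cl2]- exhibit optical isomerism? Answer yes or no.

no

The distinct arrangements are (2 in all): CH3CN cis; CH3CN trans.
Each arrangement has an internal mirror plane or centre of symmetry, so none is chiral.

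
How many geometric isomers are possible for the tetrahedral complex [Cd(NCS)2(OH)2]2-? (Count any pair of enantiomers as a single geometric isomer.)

1

Only one geometric arrangement is possible.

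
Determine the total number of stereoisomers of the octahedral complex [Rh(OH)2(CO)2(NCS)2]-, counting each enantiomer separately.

An octahedron has six vertices in three trans pairs; every non-trans pair is cis.
Systematic placement gives 5 geometric isomers: OH trans, CO trans, NCS trans; OH cis, CO trans, NCS cis; OH trans, CO cis, NCS cis; OH cis, CO cis, NCS cis (chiral); OH cis, CO cis, NCS trans.
One of these lacks any improper symmetry element and so occurs as an enantiomeric pair, giving 5 + 1 = 6 stereoisomers in total.

6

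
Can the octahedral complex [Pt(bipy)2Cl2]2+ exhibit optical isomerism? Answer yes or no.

yes

The six octahedral sites form three mutually perpendicular trans pairs.
Each bipy is bidentate and must span two cis positions.
The distinct arrangements are (2 in all): Cl trans; Cl cis (chiral).
One of these lacks any improper symmetry element and so occurs as an enantiomeric pair, giving 2 + 1 = 3 stereoisomers in total.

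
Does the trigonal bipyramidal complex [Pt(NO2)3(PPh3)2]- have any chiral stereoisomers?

no

A trigonal bipyramid has two axial and three equatorial sites, which are chemically inequivalent.
Systematic placement gives 3 geometric isomers: PPh3 both equatorial; PPh3 one axial, one equatorial; PPh3 both axial.
Each arrangement has an internal mirror plane or centre of symmetry, so none is chiral.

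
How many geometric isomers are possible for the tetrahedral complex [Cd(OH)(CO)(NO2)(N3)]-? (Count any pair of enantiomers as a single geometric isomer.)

1

In a tetrahedral complex all four positions are equivalent and every pair of ligands is adjacent — there is no cis/trans distinction.
Only one geometric arrangement is possible; it has no improper symmetry element, so it exists as a pair of enantiomers (2 stereoisomers).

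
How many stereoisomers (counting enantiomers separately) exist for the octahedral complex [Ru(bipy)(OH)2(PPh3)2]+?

The six octahedral sites form three mutually perpendicular trans pairs.
Each bipy is bidentate and must span two cis positions.
The distinct arrangements are (3 in all): OH trans, PPh3 cis; OH cis, PPh3 cis (chiral); OH cis, PPh3 trans.
One of these lacks any improper symmetry element and so occurs as an enantiomeric pair, giving 3 + 1 = 4 stereoisomers in total.

4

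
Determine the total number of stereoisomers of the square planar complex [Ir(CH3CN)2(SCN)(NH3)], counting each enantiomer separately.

2

A square has two trans pairs of vertices; adjacent vertices are cis.
The distinct arrangements are (2 in all): CH3CN cis; CH3CN trans.
Each arrangement has an internal mirror plane or centre of symmetry, so none is chiral.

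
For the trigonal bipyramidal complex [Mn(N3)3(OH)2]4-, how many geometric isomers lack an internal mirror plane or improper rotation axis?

In a trigonal bipyramid the two axial positions differ from the three equatorial ones.
Working through the distinct placements yields 3 geometric isomers: OH both equatorial; OH one axial, one equatorial; OH both axial.
Each arrangement has an internal mirror plane or centre of symmetry, so none is chiral.

0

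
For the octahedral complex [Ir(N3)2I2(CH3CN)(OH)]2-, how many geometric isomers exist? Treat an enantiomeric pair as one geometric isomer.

6

The distinct arrangements are (6 in all): N3 cis, I cis (3 arrangements, 2 chiral); N3 trans, I cis; N3 cis, I trans; N3 trans, I trans.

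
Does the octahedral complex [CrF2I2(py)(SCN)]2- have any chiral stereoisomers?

yes

In an octahedral complex each vertex has one trans partner and four cis neighbours.
Systematic placement gives 6 geometric isomers: F trans, I trans; F trans, I cis; F cis, I cis (3 arrangements, 2 chiral); F cis, I trans.
Of these, 2 lack any improper symmetry element and so occur as enantiomeric pairs, giving 6 + 2 = 8 stereoisomers in total.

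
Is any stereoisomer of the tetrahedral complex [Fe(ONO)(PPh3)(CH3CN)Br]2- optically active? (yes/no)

All four vertices of a tetrahedron are equivalent and mutually adjacent, so cis/trans isomerism cannot arise.
Only one geometric arrangement is possible; it has no improper symmetry element, so it exists as a pair of enantiomers (2 stereoisomers).

yes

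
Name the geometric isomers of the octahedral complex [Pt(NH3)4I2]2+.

cis and trans

An octahedron has six vertices in three trans pairs; every non-trans pair is cis.
Systematic placement gives 2 geometric isomers: I trans; I cis.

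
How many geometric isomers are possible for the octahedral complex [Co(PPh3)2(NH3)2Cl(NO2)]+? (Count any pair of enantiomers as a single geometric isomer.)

An octahedron has six vertices in three trans pairs; every non-trans pair is cis.
There are 6 geometric isomers: PPh3 trans, NH3 cis; PPh3 cis, NH3 cis (3 arrangements, 2 chiral); PPh3 trans, NH3 trans; PPh3 cis, NH3 trans.

6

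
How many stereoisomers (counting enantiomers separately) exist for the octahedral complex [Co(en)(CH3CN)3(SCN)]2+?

2

In an octahedral complex each vertex has one trans partner and four cis neighbours.
Each en is bidentate and must span two cis positions.
There are 2 geometric isomers: CH3CN mer; CH3CN fac.
Each arrangement has an internal mirror plane or centre of symmetry, so none is chiral.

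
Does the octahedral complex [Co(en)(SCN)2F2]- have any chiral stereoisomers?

An octahedron has six vertices in three trans pairs; every non-trans pair is cis.
Each en is bidentate and must span two cis positions.
Working through the distinct placements yields 3 geometric isomers: SCN cis, F trans; SCN cis, F cis (chiral); SCN trans, F cis.
One of these lacks any improper symmetry element and so occurs as an enantiomeric pair, giving 3 + 1 = 4 stereoisomers in total.

yes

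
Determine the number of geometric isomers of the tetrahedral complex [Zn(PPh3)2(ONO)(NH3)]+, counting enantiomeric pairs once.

In a tetrahedral complex all four positions are equivalent and every pair of ligands is adjacent — there is no cis/trans distinction.
Only one geometric arrangement is possible.

1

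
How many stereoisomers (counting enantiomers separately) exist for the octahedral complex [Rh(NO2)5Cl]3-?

1

The six octahedral sites form three mutually perpendicular trans pairs.
Only one geometric arrangement is possible.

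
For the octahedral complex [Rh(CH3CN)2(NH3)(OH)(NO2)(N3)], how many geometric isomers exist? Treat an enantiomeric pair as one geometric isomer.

9

In an octahedral complex each vertex has one trans partner and four cis neighbours.
Systematic enumeration (placing each ligand type in turn and discarding arrangements equivalent by rotation or reflection) gives 9 geometric isomers.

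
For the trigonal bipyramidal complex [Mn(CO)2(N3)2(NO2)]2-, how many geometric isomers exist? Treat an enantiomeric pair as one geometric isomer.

5

Systematic enumeration (placing each ligand type in turn and discarding arrangements equivalent by rotation or reflection) gives 5 geometric isomers.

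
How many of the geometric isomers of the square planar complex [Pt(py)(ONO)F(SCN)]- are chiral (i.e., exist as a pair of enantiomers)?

A square has two trans pairs of vertices; adjacent vertices are cis.
The distinct arrangements are (3 in all): (F/SCN trans, ONO/py trans); (F/py trans, ONO/SCN trans); (F/ONO trans, SCN/py trans).
Each arrangement has an internal mirror plane or centre of symmetry, so none is chiral.

0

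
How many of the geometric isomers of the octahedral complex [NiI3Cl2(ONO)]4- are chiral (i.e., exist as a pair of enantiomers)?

0

The six octahedral sites form three mutually perpendicular trans pairs.
There are 3 geometric isomers: I mer, Cl trans; I fac, Cl cis; I mer, Cl cis.
Each arrangement has an internal mirror plane or centre of symmetry, so none is chiral.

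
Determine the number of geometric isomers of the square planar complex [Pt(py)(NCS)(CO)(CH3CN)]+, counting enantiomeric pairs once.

In a square planar complex each vertex has one trans partner and two cis neighbours.
Systematic placement gives 3 geometric isomers: (CH3CN/NCS trans, CO/py trans); (CH3CN/py trans, CO/NCS trans); (CH3CN/CO trans, NCS/py trans).

3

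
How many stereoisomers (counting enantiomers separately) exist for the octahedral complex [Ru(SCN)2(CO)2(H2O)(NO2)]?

8

An octahedron has six vertices in three trans pairs; every non-trans pair is cis.
Working through the distinct placements yields 6 geometric isomers: SCN trans, CO trans; SCN cis, CO trans; SCN trans, CO cis; SCN cis, CO cis (3 arrangements, 2 chiral).
Of these, 2 lack any improper symmetry element and so occur as enantiomeric pairs, giving 6 + 2 = 8 stereoisomers in total.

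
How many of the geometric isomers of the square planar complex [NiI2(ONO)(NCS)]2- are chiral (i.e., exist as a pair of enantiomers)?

A square has two trans pairs of vertices; adjacent vertices are cis.
Working through the distinct placements yields 2 geometric isomers: I cis; I trans.
Each arrangement has an internal mirror plane or centre of symmetry, so none is chiral.

0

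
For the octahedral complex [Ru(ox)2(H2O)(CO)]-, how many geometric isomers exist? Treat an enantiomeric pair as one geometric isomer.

An octahedron has six vertices in three trans pairs; every non-trans pair is cis.
Each ox is bidentate and must span two cis positions.
Working through the distinct placements yields 2 geometric isomers: H2O and CO mutually trans; H2O and CO mutually cis (chiral).

2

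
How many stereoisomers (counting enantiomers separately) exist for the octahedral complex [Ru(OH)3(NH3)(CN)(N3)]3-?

5

Working through the distinct placements yields 4 geometric isomers: OH mer (3 arrangements); OH fac (chiral).
One of these lacks any improper symmetry element and so occurs as an enantiomeric pair, giving 4 + 1 = 5 stereoisomers in total.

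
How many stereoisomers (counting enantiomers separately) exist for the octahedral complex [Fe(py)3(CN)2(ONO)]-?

3

An octahedron has six vertices in three trans pairs; every non-trans pair is cis.
Working through the distinct placements yields 3 geometric isomers: py mer, CN trans; py mer, CN cis; py fac, CN cis.
Each arrangement has an internal mirror plane or centre of symmetry, so none is chiral.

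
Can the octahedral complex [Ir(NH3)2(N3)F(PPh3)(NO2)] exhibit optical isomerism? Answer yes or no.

An octahedron has six vertices in three trans pairs; every non-trans pair is cis.
Exhaustive case analysis gives 9 geometric isomers.
Of these, 6 lack any improper symmetry element and so occur as enantiomeric pairs, giving 9 + 6 = 15 stereoisomers in total.

yes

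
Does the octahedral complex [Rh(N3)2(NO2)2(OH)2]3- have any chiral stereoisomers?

There are 5 geometric isomers: N3 trans, NO2 trans, OH trans; N3 trans, NO2 cis, OH cis; N3 cis, NO2 cis, OH trans; N3 cis, NO2 cis, OH cis (chiral); N3 cis, NO2 trans, OH cis.
One of these lacks any improper symmetry element and so occurs as an enantiomeric pair, giving 5 + 1 = 6 stereoisomers in total.

yes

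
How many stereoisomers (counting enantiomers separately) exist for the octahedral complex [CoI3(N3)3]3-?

In an octahedral complex each vertex has one trans partner and four cis neighbours.
The distinct arrangements are (2 in all): I mer; I fac.
Each arrangement has an internal mirror plane or centre of symmetry, so none is chiral.

2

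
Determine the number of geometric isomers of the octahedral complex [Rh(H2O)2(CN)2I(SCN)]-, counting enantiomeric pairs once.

Systematic placement gives 6 geometric isomers: H2O trans, CN trans; H2O cis, CN trans; H2O cis, CN cis (3 arrangements, 2 chiral); H2O trans, CN cis.

6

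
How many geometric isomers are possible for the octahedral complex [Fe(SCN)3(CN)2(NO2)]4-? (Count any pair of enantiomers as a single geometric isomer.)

Working through the distinct placements yields 3 geometric isomers: SCN mer, CN trans; SCN mer, CN cis; SCN fac, CN cis.

3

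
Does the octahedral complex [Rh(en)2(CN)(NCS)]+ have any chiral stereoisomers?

yes

An octahedron has six vertices in three trans pairs; every non-trans pair is cis.
Each en is bidentate and must span two cis positions.
The distinct arrangements are (2 in all): CN and NCS mutually trans; CN and NCS mutually cis (chiral).
One of these lacks any improper symmetry element and so occurs as an enantiomeric pair, giving 2 + 1 = 3 stereoisomers in total.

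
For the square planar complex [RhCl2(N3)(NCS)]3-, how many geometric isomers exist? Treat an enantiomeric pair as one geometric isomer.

In a square planar complex each vertex has one trans partner and two cis neighbours.
Working through the distinct placements yields 2 geometric isomers: Cl cis; Cl trans.

2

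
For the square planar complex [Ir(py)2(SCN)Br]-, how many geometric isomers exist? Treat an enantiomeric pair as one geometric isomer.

In a square planar complex each vertex has one trans partner and two cis neighbours.
Working through the distinct placements yields 2 geometric isomers: py cis; py trans.

2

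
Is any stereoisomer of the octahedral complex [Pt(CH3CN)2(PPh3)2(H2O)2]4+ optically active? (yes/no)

An octahedron has six vertices in three trans pairs; every non-trans pair is cis.
The distinct arrangements are (5 in all): CH3CN trans, PPh3 trans, H2O trans; CH3CN trans, PPh3 cis, H2O cis; CH3CN cis, PPh3 trans, H2O cis; CH3CN cis, PPh3 cis, H2O cis (chiral); CH3CN cis, PPh3 cis, H2O trans.
One of these lacks any improper symmetry element and so occurs as an enantiomeric pair, giving 5 + 1 = 6 stereoisomers in total.

yes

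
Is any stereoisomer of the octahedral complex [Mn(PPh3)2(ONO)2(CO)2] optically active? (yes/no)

An octahedron has six vertices in three trans pairs; every non-trans pair is cis.
Systematic placement gives 5 geometric isomers: PPh3 trans, ONO trans, CO trans; PPh3 cis, ONO cis, CO trans; PPh3 trans, ONO cis, CO cis; PPh3 cis, ONO cis, CO cis (chiral); PPh3 cis, ONO trans, CO cis.
One of these lacks any improper symmetry element and so occurs as an enantiomeric pair, giving 5 + 1 = 6 stereoisomers in total.

yes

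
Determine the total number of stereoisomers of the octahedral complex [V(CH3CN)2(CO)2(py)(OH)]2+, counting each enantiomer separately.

8

In an octahedral complex each vertex has one trans partner and four cis neighbours.
Working through the distinct placements yields 6 geometric isomers: CH3CN trans, CO trans; CH3CN trans, CO cis; CH3CN cis, CO cis (3 arrangements, 2 chiral); CH3CN cis, CO trans.
Of these, 2 lack any improper symmetry element and so occur as enantiomeric pairs, giving 6 + 2 = 8 stereoisomers in total.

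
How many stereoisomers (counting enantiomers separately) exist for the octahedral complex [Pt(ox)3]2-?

The six octahedral sites form three mutually perpendicular trans pairs.
Each ox is bidentate and must span two cis positions.
Only one geometric arrangement is possible; it has no improper symmetry element, so it exists as a pair of enantiomers (2 stereoisomers).

2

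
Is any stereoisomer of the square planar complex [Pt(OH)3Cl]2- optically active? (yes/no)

no

In a square planar complex each vertex has one trans partner and two cis neighbours.
Only one geometric arrangement is possible.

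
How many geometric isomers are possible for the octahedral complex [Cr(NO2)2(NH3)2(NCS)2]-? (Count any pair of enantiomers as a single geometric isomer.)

In an octahedral complex each vertex has one trans partner and four cis neighbours.
Systematic placement gives 5 geometric isomers: NO2 trans, NH3 trans, NCS trans; NO2 cis, NH3 cis, NCS trans; NO2 trans, NH3 cis, NCS cis; NO2 cis, NH3 cis, NCS cis (chiral); NO2 cis, NH3 trans, NCS cis.

5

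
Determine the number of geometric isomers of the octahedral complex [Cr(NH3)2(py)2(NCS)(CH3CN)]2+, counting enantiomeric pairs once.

The six octahedral sites form three mutually perpendicular trans pairs.
There are 6 geometric isomers: NH3 trans, py trans; NH3 cis, py cis (3 arrangements, 2 chiral); NH3 cis, py trans; NH3 trans, py cis.

6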